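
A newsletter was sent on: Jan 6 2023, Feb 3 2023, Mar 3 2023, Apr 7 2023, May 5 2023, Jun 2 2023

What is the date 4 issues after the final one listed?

Oct 6 2023

These are Fridays at 28- or 35-day spacing (28, 28, 35, 28, 28).
The pattern: 1st Friday of the month.
July 2023 — 1st Friday is Jul 7 2023.
1st Friday of August 2023: Aug 4 2023.
September 2023 — 1st Friday is Sep 1 2023.
1st Friday of October 2023: Oct 6 2023.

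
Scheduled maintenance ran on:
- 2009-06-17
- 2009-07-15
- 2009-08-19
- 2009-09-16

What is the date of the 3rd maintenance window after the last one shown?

2009-12-16

These are Wednesdays at 28- or 35-day spacing (28, 35, 28).
The pattern: 3rd Wednesday of the month.
3rd Wednesday of October 2009: 2009-10-21.
November 2009 — 3rd Wednesday is 2009-11-18.
December 2009 — 3rd Wednesday is 2009-12-16.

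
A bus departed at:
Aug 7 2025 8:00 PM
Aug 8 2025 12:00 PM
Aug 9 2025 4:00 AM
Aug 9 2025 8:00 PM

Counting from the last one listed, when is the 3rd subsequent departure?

Aug 11 2025 8:00 PM

The interval is a steady 16 hours (16, 16, 16).
Aug 9 2025 8:00 PM + 16 h = Aug 10 2025 12:00 PM.
Aug 10 2025 12:00 PM + 16 h = Aug 11 2025 4:00 AM.
Aug 11 2025 4:00 AM + 16 h = Aug 11 2025 8:00 PM.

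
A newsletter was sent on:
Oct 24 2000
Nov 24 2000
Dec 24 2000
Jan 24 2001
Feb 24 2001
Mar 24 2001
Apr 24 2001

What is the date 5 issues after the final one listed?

Sep 24 2001

Gaps: 31, 30, 31, 31, 28, 31 days — not constant. Every event is on the 24th of the month.
Pattern: the 24th of each month.
Next: May 2001 → May 24 2001.
Next: June 2001 → Jun 24 2001.
Next: July 2001 → Jul 24 2001.
Next: August 2001 → Aug 24 2001.
Next: September 2001 → Sep 24 2001.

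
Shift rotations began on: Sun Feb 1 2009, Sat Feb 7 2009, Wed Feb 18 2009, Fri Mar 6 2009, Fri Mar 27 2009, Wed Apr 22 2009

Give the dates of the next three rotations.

Sat May 23 2009, Sun Jun 28 2009, Sat Aug 8 2009

Gaps: 6, 11, 16, 21, 26 days — each gap is 5 larger than the previous one.
Next gap: 31 days. Wed Apr 22 2009 + 31 days = Sat May 23 2009.
Next gap: 36 days. Sat May 23 2009 + 36 days = Sun Jun 28 2009.
Next gap: 41 days. Sun Jun 28 2009 + 41 days = Sat Aug 8 2009.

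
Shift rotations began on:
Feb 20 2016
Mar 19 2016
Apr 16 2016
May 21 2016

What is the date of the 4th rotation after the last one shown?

Sep 17 2016

These are Saturdays at 28- or 35-day spacing (28, 28, 35).
The pattern: 3rd Saturday of the month.
3rd Saturday of June 2016: Jun 18 2016.
July 2016 — 3rd Saturday is Jul 16 2016.
August 2016 — 3rd Saturday is Aug 20 2016.
3rd Saturday of September 2016: Sep 17 2016.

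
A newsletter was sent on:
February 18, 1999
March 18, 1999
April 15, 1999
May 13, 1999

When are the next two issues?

June 10, 1999; July 8, 1999

The spacing is 28, 28, 28 days — always 28 days.
May 13, 1999 + 28 days = June 10, 1999.
June 10, 1999 + 28 days = July 8, 1999.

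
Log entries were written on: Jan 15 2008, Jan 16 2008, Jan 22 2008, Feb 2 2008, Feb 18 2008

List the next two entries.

Mar 10 2008, Apr 5 2008

Intervals are 1, 6, 11, 16 days — an arithmetic progression with common difference 5.
Next gap: 21 days. Feb 18 2008 + 21 days = Mar 10 2008.
Next gap: 26 days. Mar 10 2008 + 26 days = Apr 5 2008.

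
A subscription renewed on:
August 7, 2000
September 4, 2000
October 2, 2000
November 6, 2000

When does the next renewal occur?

All dates are Mondays, 28, 28, 35 days apart.
Specifically, the 1st Monday of each month.
1st Monday of December 2000: December 4, 2000.

December 4, 2000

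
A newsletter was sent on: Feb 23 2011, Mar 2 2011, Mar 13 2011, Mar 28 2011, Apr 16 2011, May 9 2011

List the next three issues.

Jun 5 2011, Jul 6 2011, Aug 10 2011

The spacing grows by 4 each time: 7, 11, 15, 19, 23 days.
Next gap: 27 days. May 9 2011 + 27 days = Jun 5 2011.
Next gap: 31 days. Jun 5 2011 + 31 days = Jul 6 2011.
Next gap: 35 days. Jul 6 2011 + 35 days = Aug 10 2011.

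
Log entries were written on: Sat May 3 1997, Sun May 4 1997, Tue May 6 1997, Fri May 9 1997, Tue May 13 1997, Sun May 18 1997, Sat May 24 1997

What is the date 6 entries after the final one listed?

Sun Jul 20 1997

Gaps: 1, 2, 3, 4, 5, 6 days — each gap is 1 larger than the previous one.
Next gap: 7 days. Sat May 24 1997 + 7 days = Sat May 31 1997.
Next gap: 8 days. Sat May 31 1997 + 8 days = Sun Jun 8 1997.
Next gap: 9 days. Sun Jun 8 1997 + 9 days = Tue Jun 17 1997.
Next gap: 10 days. Tue Jun 17 1997 + 10 days = Fri Jun 27 1997.
Next gap: 11 days. Fri Jun 27 1997 + 11 days = Tue Jul 8 1997.
Next gap: 12 days. Tue Jul 8 1997 + 12 days = Sun Jul 20 1997.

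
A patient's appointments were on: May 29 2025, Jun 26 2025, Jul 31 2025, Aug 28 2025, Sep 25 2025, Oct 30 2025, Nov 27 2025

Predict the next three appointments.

These are Thursdays with 28, 35, 28, 28, 35, 28-day gaps.
Each is the final Thursday of its month — May 29 2025 is past the 28th, so '4th Thursday' doesn't fit.
Last Thursday of December 2025: Dec 25 2025.
January 2026 ends with Thursday Jan 29 2026.
February 2026 ends with Thursday Feb 26 2026.

Dec 25 2025, Jan 29 2026, Feb 26 2026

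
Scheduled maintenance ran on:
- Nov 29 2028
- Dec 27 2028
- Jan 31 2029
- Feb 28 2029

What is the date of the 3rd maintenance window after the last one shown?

These are Wednesdays with 28, 35, 28-day gaps.
Each is the final Wednesday of its month — Nov 29 2028 is past the 28th, so '4th Wednesday' doesn't fit.
March 2029 ends with Wednesday Mar 28 2029.
April 2029 ends with Wednesday Apr 25 2029.
May 2029 ends with Wednesday May 30 2029.

May 30 2029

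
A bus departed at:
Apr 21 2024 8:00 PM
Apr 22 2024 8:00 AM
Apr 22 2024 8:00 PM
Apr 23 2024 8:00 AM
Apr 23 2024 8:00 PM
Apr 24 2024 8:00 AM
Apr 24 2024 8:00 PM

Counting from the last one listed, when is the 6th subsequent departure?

Apr 27 2024 8:00 PM

Spacing: 12, 12, 12, 12, 12, 12 h — constant 12 h.
Apr 24 2024 8:00 PM + 12 h = Apr 25 2024 8:00 AM.
Apr 25 2024 8:00 AM + 12 h = Apr 25 2024 8:00 PM.
Apr 25 2024 8:00 PM + 12 h = Apr 26 2024 8:00 AM.
Apr 26 2024 8:00 AM + 12 h = Apr 26 2024 8:00 PM.
Apr 26 2024 8:00 PM + 12 h = Apr 27 2024 8:00 AM.
Apr 27 2024 8:00 AM + 12 h = Apr 27 2024 8:00 PM.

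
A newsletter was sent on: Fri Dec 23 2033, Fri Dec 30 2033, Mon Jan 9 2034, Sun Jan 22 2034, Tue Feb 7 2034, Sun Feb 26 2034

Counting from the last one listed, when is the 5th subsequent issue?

Sun Jul 16 2034

The spacing grows by 3 each time: 7, 10, 13, 16, 19 days.
Next gap: 22 days. Sun Feb 26 2034 + 22 days = Mon Mar 20 2034.
Next gap: 25 days. Mon Mar 20 2034 + 25 days = Fri Apr 14 2034.
Next gap: 28 days. Fri Apr 14 2034 + 28 days = Fri May 12 2034.
Next gap: 31 days. Fri May 12 2034 + 31 days = Mon Jun 12 2034.
Next gap: 34 days. Mon Jun 12 2034 + 34 days = Sun Jul 16 2034.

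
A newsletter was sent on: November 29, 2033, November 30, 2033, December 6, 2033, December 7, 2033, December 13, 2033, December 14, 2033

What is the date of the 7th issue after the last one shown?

January 10, 2034

Every event lands on a Tuesday or Wednesday (gaps cycle 1, 6, 1, 6, 1).
So the schedule is: every Tuesday and Wednesday.
Next Tuesday: December 20, 2033.
The following Wednesday is December 21, 2033.
Next Tuesday: December 27, 2033.
Next Wednesday: December 28, 2033.
The following Tuesday is January 3, 2034.
The following Wednesday is January 4, 2034.
Next Tuesday: January 10, 2034.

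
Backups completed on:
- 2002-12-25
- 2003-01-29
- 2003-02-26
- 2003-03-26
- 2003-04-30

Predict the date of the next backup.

2003-05-28

Every date is a Wednesday; gaps 35, 28, 28, 35 days.
Each is the last Wednesday of its month (at least one falls on the 29th or later, ruling out '4th Wednesday').
Last Wednesday of May 2003: 2003-05-28.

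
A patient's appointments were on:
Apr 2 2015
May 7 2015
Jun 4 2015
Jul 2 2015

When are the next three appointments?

All dates are Thursdays, 35, 28, 28 days apart.
Specifically, the 1st Thursday of each month.
1st Thursday of August 2015: Aug 6 2015.
1st Thursday of September 2015: Sep 3 2015.
October 2015 — 1st Thursday is Oct 1 2015.

Aug 6 2015, Sep 3 2015, Oct 1 2015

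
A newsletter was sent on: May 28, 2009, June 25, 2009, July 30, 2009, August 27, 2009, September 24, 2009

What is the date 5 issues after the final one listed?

February 25, 2010

All Thursdays; the gaps (28, 35, 28, 28) vary with month length.
This is the last Thursday of each month.
Last Thursday of October 2009: October 29, 2009.
November 2009 ends with Thursday November 26, 2009.
Last Thursday of December 2009: December 31, 2009.
January 2010 ends with Thursday January 28, 2010.
February 2010 ends with Thursday February 25, 2010.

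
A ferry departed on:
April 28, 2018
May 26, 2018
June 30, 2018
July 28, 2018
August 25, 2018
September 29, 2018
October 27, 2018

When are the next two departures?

November 24, 2018; December 29, 2018

All Saturdays; the gaps (28, 35, 28, 28, 35, 28) vary with month length.
This is the last Saturday of each month.
Last Saturday of November 2018: November 24, 2018.
December 2018 ends with Saturday December 29, 2018.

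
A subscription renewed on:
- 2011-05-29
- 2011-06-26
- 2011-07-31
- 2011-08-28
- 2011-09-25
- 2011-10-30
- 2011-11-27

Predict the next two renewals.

These are Sundays with 28, 35, 28, 28, 35, 28-day gaps.
Each is the final Sunday of its month — 2011-05-29 is past the 28th, so '4th Sunday' doesn't fit.
December 2011 ends with Sunday 2011-12-25.
Last Sunday of January 2012: 2012-01-29.

2011-12-25, 2012-01-29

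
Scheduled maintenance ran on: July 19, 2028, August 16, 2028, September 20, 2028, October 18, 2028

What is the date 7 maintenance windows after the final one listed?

May 16, 2029

All dates are Wednesdays, 28, 35, 28 days apart.
Specifically, the 3rd Wednesday of each month.
November 2028 — 3rd Wednesday is November 15, 2028.
3rd Wednesday of December 2028: December 20, 2028.
January 2029 — 3rd Wednesday is January 17, 2029.
February 2029 — 3rd Wednesday is February 21, 2029.
3rd Wednesday of March 2029: March 21, 2029.
April 2029 — 3rd Wednesday is April 18, 2029.
May 2029 — 3rd Wednesday is May 16, 2029.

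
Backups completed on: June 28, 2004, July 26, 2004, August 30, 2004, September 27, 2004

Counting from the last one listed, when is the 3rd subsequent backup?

All Mondays; the gaps (28, 35, 28) vary with month length.
This is the last Monday of each month.
Last Monday of October 2004: October 25, 2004.
November 2004 ends with Monday November 29, 2004.
Last Monday of December 2004: December 27, 2004.

December 27, 2004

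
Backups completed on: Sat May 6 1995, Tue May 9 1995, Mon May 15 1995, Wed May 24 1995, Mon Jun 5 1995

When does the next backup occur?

The spacing grows by 3 each time: 3, 6, 9, 12 days.
Next gap: 15 days. Mon Jun 5 1995 + 15 days = Tue Jun 20 1995.

Tue Jun 20 1995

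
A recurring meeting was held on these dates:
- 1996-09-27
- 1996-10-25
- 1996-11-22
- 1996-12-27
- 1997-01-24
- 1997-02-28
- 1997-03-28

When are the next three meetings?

1997-04-25, 1997-05-23, 1997-06-27

Gaps: 28, 28, 35, 28, 35, 28 days — a mix of 28 and 35. Every date is a Friday.
Each is the 4th Friday of its month.
April 1997 — 4th Friday is 1997-04-25.
4th Friday of May 1997: 1997-05-23.
June 1997 — 4th Friday is 1997-06-27.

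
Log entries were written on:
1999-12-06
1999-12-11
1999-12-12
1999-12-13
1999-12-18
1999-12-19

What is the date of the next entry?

Gaps: 5, 1, 1, 5, 1 days — not constant, but cyclic with period 3.
The events fall on every Monday, Saturday and Sunday.
Next Monday: 1999-12-20.

1999-12-20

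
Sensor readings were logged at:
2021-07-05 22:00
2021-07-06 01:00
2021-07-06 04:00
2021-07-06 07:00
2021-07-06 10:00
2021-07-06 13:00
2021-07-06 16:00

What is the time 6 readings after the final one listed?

Spacing: 3, 3, 3, 3, 3, 3 h — constant 3 h.
2021-07-06 16:00 + 3 h = 2021-07-06 19:00.
2021-07-06 19:00 + 3 h = 2021-07-06 22:00.
2021-07-06 22:00 + 3 h = 2021-07-07 01:00.
2021-07-07 01:00 + 3 h = 2021-07-07 04:00.
2021-07-07 04:00 + 3 h = 2021-07-07 07:00.
2021-07-07 07:00 + 3 h = 2021-07-07 10:00.

2021-07-07 10:00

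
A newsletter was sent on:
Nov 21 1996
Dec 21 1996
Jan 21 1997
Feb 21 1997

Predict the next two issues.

Mar 21 1997, Apr 21 1997

Gaps: 30, 31, 31 days — not constant. Every event is on the 21st of the month.
Pattern: the 21st of each month.
March 1997: Mar 21 1997.
April 1997: Apr 21 1997.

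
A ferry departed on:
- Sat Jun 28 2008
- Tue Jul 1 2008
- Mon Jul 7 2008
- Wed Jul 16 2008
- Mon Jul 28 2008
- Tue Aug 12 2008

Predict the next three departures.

Sat Aug 30 2008, Sat Sep 20 2008, Tue Oct 14 2008

Gaps: 3, 6, 9, 12, 15 days — each gap is 3 larger than the previous one.
Next gap: 18 days. Tue Aug 12 2008 + 18 days = Sat Aug 30 2008.
Next gap: 21 days. Sat Aug 30 2008 + 21 days = Sat Sep 20 2008.
Next gap: 24 days. Sat Sep 20 2008 + 24 days = Tue Oct 14 2008.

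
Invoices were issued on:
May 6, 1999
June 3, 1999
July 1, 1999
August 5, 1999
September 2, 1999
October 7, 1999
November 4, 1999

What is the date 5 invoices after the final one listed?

These are Thursdays at 28- or 35-day spacing (28, 28, 35, 28, 35, 28).
The pattern: 1st Thursday of the month.
December 1999 — 1st Thursday is December 2, 1999.
January 2000 — 1st Thursday is January 6, 2000.
1st Thursday of February 2000: February 3, 2000.
1st Thursday of March 2000: March 2, 2000.
1st Thursday of April 2000: April 6, 2000.

April 6, 2000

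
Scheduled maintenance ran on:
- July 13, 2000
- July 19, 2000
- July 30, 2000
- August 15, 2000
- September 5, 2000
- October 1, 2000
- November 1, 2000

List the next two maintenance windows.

Gaps: 6, 11, 16, 21, 26, 31 days — each gap is 5 larger than the previous one.
Next gap: 36 days. November 1, 2000 + 36 days = December 7, 2000.
Next gap: 41 days. December 7, 2000 + 41 days = January 17, 2001.

December 7, 2000; January 17, 2001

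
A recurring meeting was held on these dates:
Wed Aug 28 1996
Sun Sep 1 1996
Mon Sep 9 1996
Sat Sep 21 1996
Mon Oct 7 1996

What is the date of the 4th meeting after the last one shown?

Sun Jan 19 1997

Intervals are 4, 8, 12, 16 days — an arithmetic progression with common difference 4.
Next gap: 20 days. Mon Oct 7 1996 + 20 days = Sun Oct 27 1996.
Next gap: 24 days. Sun Oct 27 1996 + 24 days = Wed Nov 20 1996.
Next gap: 28 days. Wed Nov 20 1996 + 28 days = Wed Dec 18 1996.
Next gap: 32 days. Wed Dec 18 1996 + 32 days = Sun Jan 19 1997.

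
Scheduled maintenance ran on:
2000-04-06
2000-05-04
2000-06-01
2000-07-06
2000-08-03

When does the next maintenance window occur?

Gaps: 28, 28, 35, 28 days — a mix of 28 and 35. Every date is a Thursday.
Each is the 1st Thursday of its month.
1st Thursday of September 2000: 2000-09-07.

2000-09-07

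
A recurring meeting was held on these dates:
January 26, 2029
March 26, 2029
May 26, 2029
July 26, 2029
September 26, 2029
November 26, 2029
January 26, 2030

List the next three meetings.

Gaps: 59, 61, 61, 62, 61, 61 days — not constant. Every event is on the 26th of the month.
Pattern: the 26th of every 2 months.
Next: March 2030 → March 26, 2030.
May 2030: May 26, 2030.
Next: July 2030 → July 26, 2030.

March 26, 2030; May 26, 2030; July 26, 2030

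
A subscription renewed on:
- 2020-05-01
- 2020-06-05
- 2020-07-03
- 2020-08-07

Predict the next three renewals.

2020-09-04, 2020-10-02, 2020-11-06

Gaps: 35, 28, 35 days — a mix of 28 and 35. Every date is a Friday.
Each is the 1st Friday of its month.
September 2020 — 1st Friday is 2020-09-04.
1st Friday of October 2020: 2020-10-02.
1st Friday of November 2020: 2020-11-06.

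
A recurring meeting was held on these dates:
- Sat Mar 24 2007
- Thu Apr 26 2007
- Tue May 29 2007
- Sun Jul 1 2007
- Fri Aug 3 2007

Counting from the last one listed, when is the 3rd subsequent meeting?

Sat Nov 10 2007

Every event comes 33 days after the last (33, 33, 33, 33).
Fri Aug 3 2007 + 33 days = Wed Sep 5 2007.
Wed Sep 5 2007 + 33 days = Mon Oct 8 2007.
Mon Oct 8 2007 + 33 days = Sat Nov 10 2007.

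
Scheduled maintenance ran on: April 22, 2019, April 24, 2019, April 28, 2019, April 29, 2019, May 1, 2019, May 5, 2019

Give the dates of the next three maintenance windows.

The gap pattern 2, 4, 1, 2, 4 repeats every 3 events.
These are the Mondays, Wednesdays and Sundays of each week.
Next Monday: May 6, 2019.
Next Wednesday: May 8, 2019.
The following Sunday is May 12, 2019.

May 6, 2019; May 8, 2019; May 12, 2019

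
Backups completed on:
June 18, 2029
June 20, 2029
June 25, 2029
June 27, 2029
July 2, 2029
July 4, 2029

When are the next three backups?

Every event lands on a Monday or Wednesday (gaps cycle 2, 5, 2, 5, 2).
So the schedule is: every Monday and Wednesday.
Next Monday: July 9, 2029.
Next Wednesday: July 11, 2029.
The following Monday is July 16, 2029.

July 9, 2029; July 11, 2029; July 16, 2029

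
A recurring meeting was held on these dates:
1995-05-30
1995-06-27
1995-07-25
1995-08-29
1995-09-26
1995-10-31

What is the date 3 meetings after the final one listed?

1996-01-30

These are Tuesdays with 28, 28, 35, 28, 35-day gaps.
Each is the final Tuesday of its month — 1995-05-30 is past the 28th, so '4th Tuesday' doesn't fit.
November 1995 ends with Tuesday 1995-11-28.
Last Tuesday of December 1995: 1995-12-26.
Last Tuesday of January 1996: 1996-01-30.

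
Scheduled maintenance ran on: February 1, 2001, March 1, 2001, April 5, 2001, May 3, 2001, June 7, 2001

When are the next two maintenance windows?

July 5, 2001; August 2, 2001

All dates are Thursdays, 28, 35, 28, 35 days apart.
Specifically, the 1st Thursday of each month.
1st Thursday of July 2001: July 5, 2001.
August 2001 — 1st Thursday is August 2, 2001.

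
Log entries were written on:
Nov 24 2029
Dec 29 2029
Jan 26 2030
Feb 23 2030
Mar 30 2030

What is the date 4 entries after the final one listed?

All Saturdays; the gaps (35, 28, 28, 35) vary with month length.
This is the last Saturday of each month.
April 2030 ends with Saturday Apr 27 2030.
Last Saturday of May 2030: May 25 2030.
Last Saturday of June 2030: Jun 29 2030.
July 2030 ends with Saturday Jul 27 2030.

Jul 27 2030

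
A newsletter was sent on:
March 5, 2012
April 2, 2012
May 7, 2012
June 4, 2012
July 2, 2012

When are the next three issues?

August 6, 2012; September 3, 2012; October 1, 2012

All dates are Mondays, 28, 35, 28, 28 days apart.
Specifically, the 1st Monday of each month.
August 2012 — 1st Monday is August 6, 2012.
1st Monday of September 2012: September 3, 2012.
1st Monday of October 2012: October 1, 2012.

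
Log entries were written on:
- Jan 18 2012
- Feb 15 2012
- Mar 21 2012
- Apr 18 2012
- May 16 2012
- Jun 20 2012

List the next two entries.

Gaps: 28, 35, 28, 28, 35 days — a mix of 28 and 35. Every date is a Wednesday.
Each is the 3rd Wednesday of its month.
July 2012 — 3rd Wednesday is Jul 18 2012.
3rd Wednesday of August 2012: Aug 15 2012.

Jul 18 2012, Aug 15 2012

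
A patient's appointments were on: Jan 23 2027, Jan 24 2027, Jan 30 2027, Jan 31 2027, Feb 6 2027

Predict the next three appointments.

Feb 7 2027, Feb 13 2027, Feb 14 2027

The gap pattern 1, 6, 1, 6 repeats every 2 events.
These are the Saturdays and Sundays of each week.
The following Sunday is Feb 7 2027.
The following Saturday is Feb 13 2027.
Next Sunday: Feb 14 2027.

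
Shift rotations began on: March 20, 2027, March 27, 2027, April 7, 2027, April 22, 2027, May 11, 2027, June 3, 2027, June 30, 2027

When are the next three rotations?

The spacing grows by 4 each time: 7, 11, 15, 19, 23, 27 days.
Next gap: 31 days. June 30, 2027 + 31 days = July 31, 2027.
Next gap: 35 days. July 31, 2027 + 35 days = September 4, 2027.
Next gap: 39 days. September 4, 2027 + 39 days = October 13, 2027.

July 31, 2027; September 4, 2027; October 13, 2027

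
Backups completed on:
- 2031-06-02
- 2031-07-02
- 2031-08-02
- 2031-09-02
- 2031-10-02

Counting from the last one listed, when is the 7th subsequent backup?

The day-of-month is always 2 (30, 31, 31, 30 days between events).
So this recurs on the 2nd of each month.
November 2031: 2031-11-02.
December 2031: 2031-12-02.
January 2032: 2032-01-02.
Next: February 2032 → 2032-02-02.
March 2032: 2032-03-02.
April 2032: 2032-04-02.
May 2032: 2032-05-02.

2032-05-02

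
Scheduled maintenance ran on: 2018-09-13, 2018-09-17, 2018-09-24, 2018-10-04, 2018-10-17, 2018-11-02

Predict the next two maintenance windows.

2018-11-21, 2018-12-13

Gaps: 4, 7, 10, 13, 16 days — each gap is 3 larger than the previous one.
Next gap: 19 days. 2018-11-02 + 19 days = 2018-11-21.
Next gap: 22 days. 2018-11-21 + 22 days = 2018-12-13.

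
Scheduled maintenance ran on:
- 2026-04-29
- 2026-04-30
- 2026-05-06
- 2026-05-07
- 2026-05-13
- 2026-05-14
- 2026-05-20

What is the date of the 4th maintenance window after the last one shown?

The gap pattern 1, 6, 1, 6, 1, 6 repeats every 2 events.
These are the Wednesdays and Thursdays of each week.
The following Thursday is 2026-05-21.
Next Wednesday: 2026-05-27.
The following Thursday is 2026-05-28.
Next Wednesday: 2026-06-03.

2026-06-03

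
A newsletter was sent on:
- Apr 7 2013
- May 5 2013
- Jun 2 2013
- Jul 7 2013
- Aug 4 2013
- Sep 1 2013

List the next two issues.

All dates are Sundays, 28, 28, 35, 28, 28 days apart.
Specifically, the 1st Sunday of each month.
1st Sunday of October 2013: Oct 6 2013.
November 2013 — 1st Sunday is Nov 3 2013.

Oct 6 2013, Nov 3 2013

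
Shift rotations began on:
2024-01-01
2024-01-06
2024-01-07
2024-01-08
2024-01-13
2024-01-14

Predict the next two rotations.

Gaps: 5, 1, 1, 5, 1 days — not constant, but cyclic with period 3.
The events fall on every Monday, Saturday and Sunday.
The following Monday is 2024-01-15.
The following Saturday is 2024-01-20.

2024-01-15, 2024-01-20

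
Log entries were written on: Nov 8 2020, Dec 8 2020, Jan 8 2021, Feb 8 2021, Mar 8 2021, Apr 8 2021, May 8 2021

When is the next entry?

Jun 8 2021

The day-of-month is always 8 (30, 31, 31, 28, 31, 30 days between events).
So this recurs on the 8th of each month.
June 2021: Jun 8 2021.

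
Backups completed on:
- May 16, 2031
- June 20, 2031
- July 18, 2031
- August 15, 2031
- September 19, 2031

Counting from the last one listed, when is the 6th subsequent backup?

All dates are Fridays, 35, 28, 28, 35 days apart.
Specifically, the 3rd Friday of each month.
October 2031 — 3rd Friday is October 17, 2031.
November 2031 — 3rd Friday is November 21, 2031.
December 2031 — 3rd Friday is December 19, 2031.
January 2032 — 3rd Friday is January 16, 2032.
February 2032 — 3rd Friday is February 20, 2032.
3rd Friday of March 2032: March 19, 2032.

March 19, 2032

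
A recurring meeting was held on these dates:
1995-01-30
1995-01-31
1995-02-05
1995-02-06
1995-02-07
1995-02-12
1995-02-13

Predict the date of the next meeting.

The gap pattern 1, 5, 1, 1, 5, 1 repeats every 3 events.
These are the Mondays, Tuesdays and Sundays of each week.
The following Tuesday is 1995-02-14.

1995-02-14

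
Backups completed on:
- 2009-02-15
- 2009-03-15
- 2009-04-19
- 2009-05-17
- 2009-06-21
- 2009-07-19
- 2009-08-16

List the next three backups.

2009-09-20, 2009-10-18, 2009-11-15

All dates are Sundays, 28, 35, 28, 35, 28, 28 days apart.
Specifically, the 3rd Sunday of each month.
3rd Sunday of September 2009: 2009-09-20.
3rd Sunday of October 2009: 2009-10-18.
November 2009 — 3rd Sunday is 2009-11-15.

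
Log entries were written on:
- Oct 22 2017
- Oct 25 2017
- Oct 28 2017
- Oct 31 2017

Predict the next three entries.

Nov 3 2017, Nov 6 2017, Nov 9 2017

The spacing is 3, 3, 3 days — always 3 days.
Oct 31 2017 + 3 days = Nov 3 2017.
Nov 3 2017 + 3 days = Nov 6 2017.
Nov 6 2017 + 3 days = Nov 9 2017.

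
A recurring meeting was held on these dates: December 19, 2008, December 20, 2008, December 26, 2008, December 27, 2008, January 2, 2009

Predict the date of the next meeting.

January 3, 2009

Every event lands on a Friday or Saturday (gaps cycle 1, 6, 1, 6).
So the schedule is: every Friday and Saturday.
The following Saturday is January 3, 2009.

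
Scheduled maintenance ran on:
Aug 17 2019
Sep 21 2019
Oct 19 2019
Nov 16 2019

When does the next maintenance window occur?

All dates are Saturdays, 35, 28, 28 days apart.
Specifically, the 3rd Saturday of each month.
3rd Saturday of December 2019: Dec 21 2019.

Dec 21 2019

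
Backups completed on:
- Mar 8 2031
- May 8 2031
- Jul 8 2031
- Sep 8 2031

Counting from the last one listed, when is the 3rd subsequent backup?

Mar 8 2032

The day-of-month is always 8 (61, 61, 62 days between events).
So this recurs on the 8th of every 2 months.
November 2031: Nov 8 2031.
Next: January 2032 → Jan 8 2032.
March 2032: Mar 8 2032.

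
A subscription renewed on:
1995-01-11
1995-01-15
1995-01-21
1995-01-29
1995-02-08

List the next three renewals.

Intervals are 4, 6, 8, 10 days — an arithmetic progression with common difference 2.
Next gap: 12 days. 1995-02-08 + 12 days = 1995-02-20.
Next gap: 14 days. 1995-02-20 + 14 days = 1995-03-06.
Next gap: 16 days. 1995-03-06 + 16 days = 1995-03-22.

1995-02-20, 1995-03-06, 1995-03-22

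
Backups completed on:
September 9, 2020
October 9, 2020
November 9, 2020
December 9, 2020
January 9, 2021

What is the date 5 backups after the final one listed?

The day-of-month is always 9 (30, 31, 30, 31 days between events).
So this recurs on the 9th of each month.
Next: February 2021 → February 9, 2021.
March 2021: March 9, 2021.
April 2021: April 9, 2021.
May 2021: May 9, 2021.
June 2021: June 9, 2021.

June 9, 2021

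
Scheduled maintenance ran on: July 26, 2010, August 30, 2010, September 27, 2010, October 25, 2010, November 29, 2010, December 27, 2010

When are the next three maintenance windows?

All Mondays; the gaps (35, 28, 28, 35, 28) vary with month length.
This is the last Monday of each month.
January 2011 ends with Monday January 31, 2011.
Last Monday of February 2011: February 28, 2011.
March 2011 ends with Monday March 28, 2011.

January 31, 2011; February 28, 2011; March 28, 2011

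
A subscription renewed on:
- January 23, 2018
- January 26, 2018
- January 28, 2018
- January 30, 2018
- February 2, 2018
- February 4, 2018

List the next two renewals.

February 6, 2018; February 9, 2018

The gap pattern 3, 2, 2, 3, 2 repeats every 3 events.
These are the Tuesdays, Fridays and Sundays of each week.
The following Tuesday is February 6, 2018.
Next Friday: February 9, 2018.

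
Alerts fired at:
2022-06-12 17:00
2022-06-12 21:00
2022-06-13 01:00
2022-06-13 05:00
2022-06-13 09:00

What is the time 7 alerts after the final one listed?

2022-06-14 13:00

Spacing: 4, 4, 4, 4 h — constant 4 h.
2022-06-13 09:00 + 4 h = 2022-06-13 13:00.
2022-06-13 13:00 + 4 h = 2022-06-13 17:00.
2022-06-13 17:00 + 4 h = 2022-06-13 21:00.
2022-06-13 21:00 + 4 h = 2022-06-14 01:00.
2022-06-14 01:00 + 4 h = 2022-06-14 05:00.
2022-06-14 05:00 + 4 h = 2022-06-14 09:00.
2022-06-14 09:00 + 4 h = 2022-06-14 13:00.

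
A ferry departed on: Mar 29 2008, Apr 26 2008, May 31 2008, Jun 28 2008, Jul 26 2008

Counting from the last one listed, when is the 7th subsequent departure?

Every date is a Saturday; gaps 28, 35, 28, 28 days.
Each is the last Saturday of its month (at least one falls on the 29th or later, ruling out '4th Saturday').
Last Saturday of August 2008: Aug 30 2008.
September 2008 ends with Saturday Sep 27 2008.
Last Saturday of October 2008: Oct 25 2008.
Last Saturday of November 2008: Nov 29 2008.
December 2008 ends with Saturday Dec 27 2008.
January 2009 ends with Saturday Jan 31 2009.
Last Saturday of February 2009: Feb 28 2009.

Feb 28 2009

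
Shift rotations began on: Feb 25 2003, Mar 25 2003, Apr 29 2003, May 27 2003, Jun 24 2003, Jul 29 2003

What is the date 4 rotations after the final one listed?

Nov 25 2003

These are Tuesdays with 28, 35, 28, 28, 35-day gaps.
Each is the final Tuesday of its month — Apr 29 2003 is past the 28th, so '4th Tuesday' doesn't fit.
Last Tuesday of August 2003: Aug 26 2003.
Last Tuesday of September 2003: Sep 30 2003.
October 2003 ends with Tuesday Oct 28 2003.
Last Tuesday of November 2003: Nov 25 2003.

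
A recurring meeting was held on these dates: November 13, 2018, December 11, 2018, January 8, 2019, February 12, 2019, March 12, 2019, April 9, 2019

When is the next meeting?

May 14, 2019

Gaps: 28, 28, 35, 28, 28 days — a mix of 28 and 35. Every date is a Tuesday.
Each is the 2nd Tuesday of its month.
May 2019 — 2nd Tuesday is May 14, 2019.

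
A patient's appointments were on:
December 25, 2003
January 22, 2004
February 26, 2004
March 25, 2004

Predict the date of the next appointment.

Gaps: 28, 35, 28 days — a mix of 28 and 35. Every date is a Thursday.
Each is the 4th Thursday of its month.
April 2004 — 4th Thursday is April 22, 2004.

April 22, 2004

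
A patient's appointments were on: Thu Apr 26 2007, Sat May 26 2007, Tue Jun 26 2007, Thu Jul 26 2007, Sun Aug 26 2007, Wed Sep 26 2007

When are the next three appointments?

Fri Oct 26 2007, Mon Nov 26 2007, Wed Dec 26 2007

The day-of-month is always 26 (30, 31, 30, 31, 31 days between events).
So this recurs on the 26th of each month.
Next: October 2007 → Fri Oct 26 2007.
November 2007: Mon Nov 26 2007.
Next: December 2007 → Wed Dec 26 2007.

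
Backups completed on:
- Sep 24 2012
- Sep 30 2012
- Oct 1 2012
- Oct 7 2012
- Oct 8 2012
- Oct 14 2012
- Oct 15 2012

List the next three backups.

The gap pattern 6, 1, 6, 1, 6, 1 repeats every 2 events.
These are the Mondays and Sundays of each week.
The following Sunday is Oct 21 2012.
The following Monday is Oct 22 2012.
The following Sunday is Oct 28 2012.

Oct 21 2012, Oct 22 2012, Oct 28 2012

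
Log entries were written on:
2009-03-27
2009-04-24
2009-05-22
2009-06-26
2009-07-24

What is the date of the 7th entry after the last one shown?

2010-02-26

All dates are Fridays, 28, 28, 35, 28 days apart.
Specifically, the 4th Friday of each month.
4th Friday of August 2009: 2009-08-28.
4th Friday of September 2009: 2009-09-25.
4th Friday of October 2009: 2009-10-23.
4th Friday of November 2009: 2009-11-27.
4th Friday of December 2009: 2009-12-25.
January 2010 — 4th Friday is 2010-01-22.
4th Friday of February 2010: 2010-02-26.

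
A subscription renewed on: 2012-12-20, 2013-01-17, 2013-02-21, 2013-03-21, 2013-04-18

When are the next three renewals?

2013-05-16, 2013-06-20, 2013-07-18

Gaps: 28, 35, 28, 28 days — a mix of 28 and 35. Every date is a Thursday.
Each is the 3rd Thursday of its month.
May 2013 — 3rd Thursday is 2013-05-16.
3rd Thursday of June 2013: 2013-06-20.
July 2013 — 3rd Thursday is 2013-07-18.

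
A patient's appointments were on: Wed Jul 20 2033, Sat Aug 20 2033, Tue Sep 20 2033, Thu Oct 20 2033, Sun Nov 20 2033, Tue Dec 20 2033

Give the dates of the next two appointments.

Each date is the 20th; the gaps (31, 31, 30, 31, 30) track the month lengths.
The rule is the 20th of each month.
January 2034: Fri Jan 20 2034.
February 2034: Mon Feb 20 2034.

Fri Jan 20 2034, Mon Feb 20 2034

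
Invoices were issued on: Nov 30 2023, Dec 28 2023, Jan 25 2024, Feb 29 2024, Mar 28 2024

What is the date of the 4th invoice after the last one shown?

These are Thursdays with 28, 28, 35, 28-day gaps.
Each is the final Thursday of its month — Nov 30 2023 is past the 28th, so '4th Thursday' doesn't fit.
Last Thursday of April 2024: Apr 25 2024.
Last Thursday of May 2024: May 30 2024.
June 2024 ends with Thursday Jun 27 2024.
July 2024 ends with Thursday Jul 25 2024.

Jul 25 2024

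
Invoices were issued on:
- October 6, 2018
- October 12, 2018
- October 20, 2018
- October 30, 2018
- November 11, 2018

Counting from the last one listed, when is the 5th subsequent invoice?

February 9, 2019

Gaps: 6, 8, 10, 12 days — each gap is 2 larger than the previous one.
Next gap: 14 days. November 11, 2018 + 14 days = November 25, 2018.
Next gap: 16 days. November 25, 2018 + 16 days = December 11, 2018.
Next gap: 18 days. December 11, 2018 + 18 days = December 29, 2018.
Next gap: 20 days. December 29, 2018 + 20 days = January 18, 2019.
Next gap: 22 days. January 18, 2019 + 22 days = February 9, 2019.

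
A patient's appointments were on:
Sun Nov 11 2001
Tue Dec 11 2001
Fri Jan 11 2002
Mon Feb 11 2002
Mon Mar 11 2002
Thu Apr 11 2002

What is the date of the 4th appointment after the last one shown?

Sun Aug 11 2002

Gaps: 30, 31, 31, 28, 31 days — not constant. Every event is on the 11th of the month.
Pattern: the 11th of each month.
Next: May 2002 → Sat May 11 2002.
Next: June 2002 → Tue Jun 11 2002.
July 2002: Thu Jul 11 2002.
Next: August 2002 → Sun Aug 11 2002.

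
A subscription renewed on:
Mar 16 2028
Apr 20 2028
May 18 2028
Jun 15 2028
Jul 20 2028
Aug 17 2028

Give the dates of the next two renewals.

Sep 21 2028, Oct 19 2028

All dates are Thursdays, 35, 28, 28, 35, 28 days apart.
Specifically, the 3rd Thursday of each month.
3rd Thursday of September 2028: Sep 21 2028.
3rd Thursday of October 2028: Oct 19 2028.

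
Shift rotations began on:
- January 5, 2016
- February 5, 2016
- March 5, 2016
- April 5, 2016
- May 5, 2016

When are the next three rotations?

Gaps: 31, 29, 31, 30 days — not constant. Every event is on the 5th of the month.
Pattern: the 5th of each month.
Next: June 2016 → June 5, 2016.
Next: July 2016 → July 5, 2016.
Next: August 2016 → August 5, 2016.

June 5, 2016; July 5, 2016; August 5, 2016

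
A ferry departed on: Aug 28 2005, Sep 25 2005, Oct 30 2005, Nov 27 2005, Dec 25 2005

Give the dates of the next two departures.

Jan 29 2006, Feb 26 2006

All Sundays; the gaps (28, 35, 28, 28) vary with month length.
This is the last Sunday of each month.
January 2006 ends with Sunday Jan 29 2006.
February 2006 ends with Sunday Feb 26 2006.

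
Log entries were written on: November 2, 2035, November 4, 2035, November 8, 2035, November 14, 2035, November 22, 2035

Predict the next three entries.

Intervals are 2, 4, 6, 8 days — an arithmetic progression with common difference 2.
Next gap: 10 days. November 22, 2035 + 10 days = December 2, 2035.
Next gap: 12 days. December 2, 2035 + 12 days = December 14, 2035.
Next gap: 14 days. December 14, 2035 + 14 days = December 28, 2035.

December 2, 2035; December 14, 2035; December 28, 2035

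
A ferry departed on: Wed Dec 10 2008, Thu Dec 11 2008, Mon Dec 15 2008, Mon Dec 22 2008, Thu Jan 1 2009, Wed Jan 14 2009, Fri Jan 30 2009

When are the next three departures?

Wed Feb 18 2009, Thu Mar 12 2009, Mon Apr 6 2009

The spacing grows by 3 each time: 1, 4, 7, 10, 13, 16 days.
Next gap: 19 days. Fri Jan 30 2009 + 19 days = Wed Feb 18 2009.
Next gap: 22 days. Wed Feb 18 2009 + 22 days = Thu Mar 12 2009.
Next gap: 25 days. Thu Mar 12 2009 + 25 days = Mon Apr 6 2009.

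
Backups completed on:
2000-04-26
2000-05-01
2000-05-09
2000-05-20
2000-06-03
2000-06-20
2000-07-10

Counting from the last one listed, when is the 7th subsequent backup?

The spacing grows by 3 each time: 5, 8, 11, 14, 17, 20 days.
Next gap: 23 days. 2000-07-10 + 23 days = 2000-08-02.
Next gap: 26 days. 2000-08-02 + 26 days = 2000-08-28.
Next gap: 29 days. 2000-08-28 + 29 days = 2000-09-26.
Next gap: 32 days. 2000-09-26 + 32 days = 2000-10-28.
Next gap: 35 days. 2000-10-28 + 35 days = 2000-12-02.
Next gap: 38 days. 2000-12-02 + 38 days = 2001-01-09.
Next gap: 41 days. 2001-01-09 + 41 days = 2001-02-19.

2001-02-19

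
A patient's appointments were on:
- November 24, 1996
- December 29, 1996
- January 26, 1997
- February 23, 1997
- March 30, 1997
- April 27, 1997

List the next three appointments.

All Sundays; the gaps (35, 28, 28, 35, 28) vary with month length.
This is the last Sunday of each month.
May 1997 ends with Sunday May 25, 1997.
Last Sunday of June 1997: June 29, 1997.
July 1997 ends with Sunday July 27, 1997.

May 25, 1997; June 29, 1997; July 27, 1997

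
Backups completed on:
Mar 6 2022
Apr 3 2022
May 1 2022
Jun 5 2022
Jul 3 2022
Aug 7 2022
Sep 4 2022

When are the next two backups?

Oct 2 2022, Nov 6 2022

Gaps: 28, 28, 35, 28, 35, 28 days — a mix of 28 and 35. Every date is a Sunday.
Each is the 1st Sunday of its month.
October 2022 — 1st Sunday is Oct 2 2022.
November 2022 — 1st Sunday is Nov 6 2022.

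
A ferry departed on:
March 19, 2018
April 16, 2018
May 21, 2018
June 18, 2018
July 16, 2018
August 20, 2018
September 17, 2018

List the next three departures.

October 15, 2018; November 19, 2018; December 17, 2018

Gaps: 28, 35, 28, 28, 35, 28 days — a mix of 28 and 35. Every date is a Monday.
Each is the 3rd Monday of its month.
October 2018 — 3rd Monday is October 15, 2018.
3rd Monday of November 2018: November 19, 2018.
3rd Monday of December 2018: December 17, 2018.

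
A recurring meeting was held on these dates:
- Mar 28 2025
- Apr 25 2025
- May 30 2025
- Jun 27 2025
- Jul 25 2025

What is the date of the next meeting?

Every date is a Friday; gaps 28, 35, 28, 28 days.
Each is the last Friday of its month (at least one falls on the 29th or later, ruling out '4th Friday').
Last Friday of August 2025: Aug 29 2025.

Aug 29 2025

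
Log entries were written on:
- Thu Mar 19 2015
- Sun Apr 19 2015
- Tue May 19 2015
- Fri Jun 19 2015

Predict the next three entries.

Gaps: 31, 30, 31 days — not constant. Every event is on the 19th of the month.
Pattern: the 19th of each month.
July 2015: Sun Jul 19 2015.
August 2015: Wed Aug 19 2015.
September 2015: Sat Sep 19 2015.

Sun Jul 19 2015, Wed Aug 19 2015, Sat Sep 19 2015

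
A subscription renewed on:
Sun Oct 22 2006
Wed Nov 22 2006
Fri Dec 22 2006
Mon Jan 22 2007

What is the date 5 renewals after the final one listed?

Gaps: 31, 30, 31 days — not constant. Every event is on the 22nd of the month.
Pattern: the 22nd of each month.
Next: February 2007 → Thu Feb 22 2007.
March 2007: Thu Mar 22 2007.
April 2007: Sun Apr 22 2007.
May 2007: Tue May 22 2007.
Next: June 2007 → Fri Jun 22 2007.

Fri Jun 22 2007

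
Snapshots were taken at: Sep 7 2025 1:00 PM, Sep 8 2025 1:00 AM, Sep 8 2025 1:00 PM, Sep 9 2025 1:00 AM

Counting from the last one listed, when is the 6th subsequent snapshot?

Gaps: 12, 12, 12 hours — each event is 12 hours after the previous one.
Sep 9 2025 1:00 AM + 12 h = Sep 9 2025 1:00 PM.
Sep 9 2025 1:00 PM + 12 h = Sep 10 2025 1:00 AM.
Sep 10 2025 1:00 AM + 12 h = Sep 10 2025 1:00 PM.
Sep 10 2025 1:00 PM + 12 h = Sep 11 2025 1:00 AM.
Sep 11 2025 1:00 AM + 12 h = Sep 11 2025 1:00 PM.
Sep 11 2025 1:00 PM + 12 h = Sep 12 2025 1:00 AM.

Sep 12 2025 1:00 AM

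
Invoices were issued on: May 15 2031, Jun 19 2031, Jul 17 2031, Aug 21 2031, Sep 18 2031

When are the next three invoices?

All dates are Thursdays, 35, 28, 35, 28 days apart.
Specifically, the 3rd Thursday of each month.
October 2031 — 3rd Thursday is Oct 16 2031.
3rd Thursday of November 2031: Nov 20 2031.
December 2031 — 3rd Thursday is Dec 18 2031.

Oct 16 2031, Nov 20 2031, Dec 18 2031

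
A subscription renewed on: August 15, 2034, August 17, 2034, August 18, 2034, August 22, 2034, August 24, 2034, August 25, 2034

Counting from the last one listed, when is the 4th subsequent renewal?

September 5, 2034

Gaps: 2, 1, 4, 2, 1 days — not constant, but cyclic with period 3.
The events fall on every Tuesday, Thursday and Friday.
Next Tuesday: August 29, 2034.
Next Thursday: August 31, 2034.
Next Friday: September 1, 2034.
Next Tuesday: September 5, 2034.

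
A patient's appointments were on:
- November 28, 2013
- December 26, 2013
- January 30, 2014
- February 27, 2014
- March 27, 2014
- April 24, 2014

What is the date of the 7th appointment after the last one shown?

November 27, 2014

Every date is a Thursday; gaps 28, 35, 28, 28, 28 days.
Each is the last Thursday of its month (at least one falls on the 29th or later, ruling out '4th Thursday').
Last Thursday of May 2014: May 29, 2014.
Last Thursday of June 2014: June 26, 2014.
Last Thursday of July 2014: July 31, 2014.
Last Thursday of August 2014: August 28, 2014.
Last Thursday of September 2014: September 25, 2014.
October 2014 ends with Thursday October 30, 2014.
Last Thursday of November 2014: November 27, 2014.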